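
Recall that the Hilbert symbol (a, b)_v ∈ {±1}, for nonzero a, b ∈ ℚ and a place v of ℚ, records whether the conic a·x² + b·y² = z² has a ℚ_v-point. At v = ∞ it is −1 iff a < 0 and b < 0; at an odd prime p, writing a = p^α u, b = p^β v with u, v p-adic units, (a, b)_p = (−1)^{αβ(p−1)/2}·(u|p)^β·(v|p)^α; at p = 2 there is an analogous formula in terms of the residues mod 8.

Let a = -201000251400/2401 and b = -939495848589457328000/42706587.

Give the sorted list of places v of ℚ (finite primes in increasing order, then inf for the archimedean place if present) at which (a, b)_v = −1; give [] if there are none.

(a, b) ≡ (-114, -9690) mod (ℚ^×)²; places V = {2, 3, 5, 7, 11, 13, 17, 19, ∞}.
(a,b)_5: α=2, u≡4; β=3, v≡3 (mod 5); (4|5)=+1, (3|5)=-1; sign (−1)^0·+1^3·-1^2 = +1.
(a,b)_3: α=1, u≡1; β=-1, v≡1 (mod 3); (1|3)=+1, (1|3)=+1; sign (−1)^1·+1^-1·+1^1 = -1.
(a,b)_2: α=3, β=7; u≡7, v≡3 (mod 8); ε(u)ε(v)=1·1, αω(v)=3·1, βω(u)=7·0; sum ≡ 0  ⇒  +1.
(a,b)_19: α=3, u≡18; β=5, v≡12 (mod 19); (18|19)=-1, (12|19)=-1; sign (−1)^1·-1^5·-1^3 = -1.
(a,b)_∞: sgn(-114)=−, sgn(-9690)=−, so -1.
(a,b)_13: α=2, u≡12; β=6, v≡7 (mod 13); (12|13)=+1, (7|13)=-1; sign (−1)^0·+1^6·-1^2 = +1.
(a,b)_7: α=-4, u≡3; β=-6, v≡6 (mod 7); (3|7)=-1, (6|7)=-1; sign (−1)^0·-1^-6·-1^-4 = +1.
(a,b)_11: α=0, u≡10; β=-2, v≡4 (mod 11); (10|11)=-1, (4|11)=+1; sign (−1)^0·-1^-2·+1^0 = +1.
(a,b)_17: α=2, u≡10; β=3, v≡15 (mod 17); (10|17)=-1, (15|17)=+1; sign (−1)^0·-1^3·+1^2 = -1.
|Ram(-114, -9690)| = 4, even; anisotropic at {3, 17, 19, ∞}.

[3, 17, 19, inf]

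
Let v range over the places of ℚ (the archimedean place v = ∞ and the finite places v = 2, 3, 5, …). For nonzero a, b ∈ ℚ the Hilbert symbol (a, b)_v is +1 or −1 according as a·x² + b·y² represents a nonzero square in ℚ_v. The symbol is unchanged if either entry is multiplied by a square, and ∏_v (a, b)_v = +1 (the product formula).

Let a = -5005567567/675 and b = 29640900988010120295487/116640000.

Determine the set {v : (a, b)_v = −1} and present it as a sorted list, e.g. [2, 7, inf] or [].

(a, b) ≡ (-21, 7) mod (ℚ^×)²; places V = {2, 3, 5, 7, 11, 13, 17, ∞}.
(a,b)_5: α=-2, u≡4; β=-4, v≡3 (mod 5); (4|5)=+1, (3|5)=-1; sign (−1)^0·+1^-4·-1^-2 = +1.
(a,b)_∞: sgn(-21)=−, sgn(7)=+, so +1.
(a,b)_13: α=2, u≡11; β=6, v≡6 (mod 13); (11|13)=-1, (6|13)=-1; sign (−1)^0·-1^6·-1^2 = +1.
(a,b)_11: α=4, u≡1; β=8, v≡2 (mod 11); (1|11)=+1, (2|11)=-1; sign (−1)^0·+1^8·-1^4 = +1.
(a,b)_3: α=-3, u≡2; β=-6, v≡1 (mod 3); (2|3)=-1, (1|3)=+1; sign (−1)^0·-1^-6·+1^-3 = +1.
(a,b)_2: α=0, β=-8; u≡3, v≡7 (mod 8); ε(u)ε(v)=1·1, αω(v)=0·0, βω(u)=-8·1; sum ≡ 1  ⇒  -1.
(a,b)_17: α=2, u≡8; β=4, v≡11 (mod 17); (8|17)=+1, (11|17)=-1; sign (−1)^0·+1^4·-1^2 = +1.
(a,b)_7: α=1, u≡2; β=3, v≡1 (mod 7); (2|7)=+1, (1|7)=+1; sign (−1)^1·+1^3·+1^1 = -1.
(-21, 7 / ℚ) ramifies at {2, 7}: a division algebra.

[2, 7]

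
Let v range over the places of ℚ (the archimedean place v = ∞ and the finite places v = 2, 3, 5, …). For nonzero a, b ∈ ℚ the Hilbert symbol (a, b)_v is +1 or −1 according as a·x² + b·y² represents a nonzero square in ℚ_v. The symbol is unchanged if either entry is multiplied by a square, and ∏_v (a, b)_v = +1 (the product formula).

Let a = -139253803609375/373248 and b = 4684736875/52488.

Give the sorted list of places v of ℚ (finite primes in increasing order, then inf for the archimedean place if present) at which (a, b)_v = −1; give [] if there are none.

(a, b) ≡ (-216398, 182) mod (ℚ^×)²; places V = {2, 3, 5, 7, 13, 29, 41, ∞}.
(a,b)_41: α=3, u≡30; β=2, v≡8 (mod 41); (30|41)=-1, (8|41)=+1; sign (−1)^0·-1^2·+1^3 = +1.
(a,b)_13: α=1, u≡11; β=1, v≡1 (mod 13); (11|13)=-1, (1|13)=+1; sign (−1)^0·-1^1·+1^1 = -1.
(a,b)_3: α=-6, u≡1; β=-8, v≡2 (mod 3); (1|3)=+1, (2|3)=-1; sign (−1)^0·+1^-8·-1^-6 = +1.
(a,b)_∞: sgn(-216398)=−, sgn(182)=+, so +1.
(a,b)_2: α=-9, β=-3; u≡1, v≡3 (mod 8); ε(u)ε(v)=0·1, αω(v)=-9·1, βω(u)=-3·0; sum ≡ 1  ⇒  -1.
(a,b)_5: α=6, u≡3; β=4, v≡3 (mod 5); (3|5)=-1, (3|5)=-1; sign (−1)^0·-1^4·-1^6 = +1.
(a,b)_29: α=1, u≡28; β=0, v≡2 (mod 29); (28|29)=+1, (2|29)=-1; sign (−1)^0·+1^0·-1^1 = -1.
(a,b)_7: α=3, u≡6; β=3, v≡6 (mod 7); (6|7)=-1, (6|7)=-1; sign (−1)^1·-1^3·-1^3 = -1.
Ram(-216398, 182) = {2, 7, 13, 29}; no ℚ_2-point on the conic.

[2, 7, 13, 29]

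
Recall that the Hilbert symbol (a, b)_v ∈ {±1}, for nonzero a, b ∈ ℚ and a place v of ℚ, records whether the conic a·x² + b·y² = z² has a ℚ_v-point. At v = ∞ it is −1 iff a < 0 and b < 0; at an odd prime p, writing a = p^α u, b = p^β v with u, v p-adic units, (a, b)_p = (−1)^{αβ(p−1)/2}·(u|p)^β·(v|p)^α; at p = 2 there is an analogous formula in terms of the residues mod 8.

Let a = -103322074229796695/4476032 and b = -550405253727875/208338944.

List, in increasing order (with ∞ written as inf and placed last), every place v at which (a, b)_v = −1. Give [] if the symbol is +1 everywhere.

[13, inf]

(a, b) ≡ (-910, -385) mod (ℚ^×)²; places V = {2, 5, 7, 11, 13, 17, 19, ∞}.
(a,b)_5: α=1, u≡3; β=3, v≡3 (mod 5); (3|5)=-1, (3|5)=-1; sign (−1)^0·-1^3·-1^1 = +1.
(a,b)_19: α=6, u≡12; β=4, v≡18 (mod 19); (12|19)=-1, (18|19)=-1; sign (−1)^0·-1^4·-1^6 = +1.
(a,b)_11: α=-2, u≡9; β=-1, v≡3 (mod 11); (9|11)=+1, (3|11)=+1; sign (−1)^0·+1^-1·+1^-2 = +1.
(a,b)_7: α=1, u≡5; β=1, v≡1 (mod 7); (5|7)=-1, (1|7)=+1; sign (−1)^1·-1^1·+1^1 = +1.
(a,b)_∞: sgn(-910)=−, sgn(-385)=−, so -1.
(a,b)_13: α=7, u≡11; β=6, v≡2 (mod 13); (11|13)=-1, (2|13)=-1; sign (−1)^0·-1^6·-1^7 = -1.
(a,b)_17: α=-2, u≡16; β=-2, v≡7 (mod 17); (16|17)=+1, (7|17)=-1; sign (−1)^0·+1^-2·-1^-2 = +1.
(a,b)_2: α=-7, β=-16; u≡1, v≡7 (mod 8); ε(u)ε(v)=0·1, αω(v)=-7·0, βω(u)=-16·0; sum ≡ 0  ⇒  +1.
(-910, -385 / ℚ) ramifies at {13, ∞}: a division algebra.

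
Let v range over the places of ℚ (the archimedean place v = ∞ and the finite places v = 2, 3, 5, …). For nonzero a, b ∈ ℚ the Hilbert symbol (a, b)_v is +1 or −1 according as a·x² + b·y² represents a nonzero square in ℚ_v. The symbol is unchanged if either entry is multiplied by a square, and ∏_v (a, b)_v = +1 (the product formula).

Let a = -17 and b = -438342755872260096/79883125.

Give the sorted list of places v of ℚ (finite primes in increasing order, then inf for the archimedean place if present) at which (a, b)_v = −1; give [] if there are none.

(a, b) ≡ (-17, -323323) mod (ℚ^×)²; places V = {2, 3, 5, 7, 11, 13, 17, 19, 31, ∞}.
(a,b)_7: α=0, u≡4; β=-1, v≡4 (mod 7); (4|7)=+1, (4|7)=+1; sign (−1)^0·+1^-1·+1^0 = +1.
(a,b)_3: α=0, u≡1; β=2, v≡2 (mod 3); (1|3)=+1, (2|3)=-1; sign (−1)^0·+1^2·-1^0 = +1.
(a,b)_31: α=0, u≡14; β=-2, v≡8 (mod 31); (14|31)=+1, (8|31)=+1; sign (−1)^0·+1^-2·+1^0 = +1.
(a,b)_5: α=0, u≡3; β=-4, v≡3 (mod 5); (3|5)=-1, (3|5)=-1; sign (−1)^0·-1^-4·-1^0 = +1.
(a,b)_2: α=0, β=14; u≡7, v≡5 (mod 8); ε(u)ε(v)=1·0, αω(v)=0·1, βω(u)=14·0; sum ≡ 0  ⇒  +1.
(a,b)_17: α=1, u≡16; β=5, v≡15 (mod 17); (16|17)=+1, (15|17)=+1; sign (−1)^0·+1^5·+1^1 = +1.
(a,b)_∞: sgn(-17)=−, sgn(-323323)=−, so -1.
(a,b)_11: α=0, u≡5; β=5, v≡8 (mod 11); (5|11)=+1, (8|11)=-1; sign (−1)^0·+1^5·-1^0 = +1.
(a,b)_13: α=0, u≡9; β=1, v≡8 (mod 13); (9|13)=+1, (8|13)=-1; sign (−1)^0·+1^1·-1^0 = +1.
(a,b)_19: α=0, u≡2; β=-1, v≡17 (mod 19); (2|19)=-1, (17|19)=+1; sign (−1)^0·-1^-1·+1^0 = -1.
Ram(-17, -323323) = {19, ∞}; no ℚ_19-point on the conic.

[19, inf]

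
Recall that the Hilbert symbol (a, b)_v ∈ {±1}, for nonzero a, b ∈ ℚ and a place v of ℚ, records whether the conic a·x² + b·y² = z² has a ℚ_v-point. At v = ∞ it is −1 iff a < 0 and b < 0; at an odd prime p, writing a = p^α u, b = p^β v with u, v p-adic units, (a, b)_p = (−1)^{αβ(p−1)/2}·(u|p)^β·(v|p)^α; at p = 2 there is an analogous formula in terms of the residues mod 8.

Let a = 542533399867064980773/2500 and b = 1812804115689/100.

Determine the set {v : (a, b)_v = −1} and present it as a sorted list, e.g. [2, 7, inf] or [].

[17, 19]

Mod squares: a ≡ 10013, b ≡ 41. Check v ∈ {∞, 2, 3, 5, 7, 17, 19, 31, 41}.
v=3: a=3^8·(≡2), b=3^2·(≡2) mod 3; (2|3)=-1, (2|3)=-1; (−1)^{8·2·1}·(-1)^2·(-1)^8 = +1.
v=41: a=41^2·(≡31), b=41^1·(≡37) mod 41; (31|41)=+1, (37|41)=+1; (−1)^{2·1·20}·(+1)^1·(+1)^2 = +1.
v=2: v_2(a)=-2, v_2(b)=-2; units ≡ 5, 1 (mod 8); ε·ε+αω+βω = 0·0+-2·0+-2·1 ≡ 0  ⇒  (a,b)_2 = +1.
v=7: a=7^2·(≡5), b=7^2·(≡5) mod 7; (5|7)=-1, (5|7)=-1; (−1)^{2·2·3}·(-1)^2·(-1)^2 = +1.
v=5: a=5^-4·(≡2), b=5^-2·(≡1) mod 5; (2|5)=-1, (1|5)=+1; (−1)^{-4·-2·2}·(-1)^-2·(+1)^-4 = +1.
v=17: a=17^3·(≡14), b=17^2·(≡7) mod 17; (14|17)=-1, (7|17)=-1; (−1)^{3·2·8}·(-1)^2·(-1)^3 = -1.
v=31: a=31^3·(≡23), b=31^2·(≡16) mod 31; (23|31)=-1, (16|31)=+1; (−1)^{3·2·15}·(-1)^2·(+1)^3 = +1.
v=19: a=19^3·(≡14), b=19^2·(≡3) mod 19; (14|19)=-1, (3|19)=-1; (−1)^{3·2·9}·(-1)^2·(-1)^3 = -1.
v=∞: 10013 > 0 and 41 > 0  ⇒  (a,b)_∞ = +1.
|Ram(10013, 41)| = 2, even; anisotropic at {17, 19}.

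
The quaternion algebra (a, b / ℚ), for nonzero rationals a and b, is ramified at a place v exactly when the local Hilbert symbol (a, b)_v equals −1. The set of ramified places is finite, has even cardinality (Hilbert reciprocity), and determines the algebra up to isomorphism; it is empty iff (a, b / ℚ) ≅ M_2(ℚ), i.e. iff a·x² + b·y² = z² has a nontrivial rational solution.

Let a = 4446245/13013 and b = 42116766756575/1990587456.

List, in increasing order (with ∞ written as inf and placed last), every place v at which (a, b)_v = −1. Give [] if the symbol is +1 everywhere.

[5, 23]

Mod squares: a ≡ 385, b ≡ 23. Check v ∈ {∞, 2, 3, 5, 7, 11, 13, 23, 41}.
v=41: a=41^2·(≡9), b=41^4·(≡20) mod 41; (9|41)=+1, (20|41)=+1; (−1)^{2·4·20}·(+1)^4·(+1)^2 = +1.
v=∞: 385 > 0 and 23 > 0  ⇒  (a,b)_∞ = +1.
v=5: a=5^1·(≡3), b=5^2·(≡3) mod 5; (3|5)=-1, (3|5)=-1; (−1)^{1·2·2}·(-1)^2·(-1)^1 = -1.
v=2: v_2(a)=0, v_2(b)=-6; units ≡ 1, 7 (mod 8); ε·ε+αω+βω = 0·1+0·0+-6·0 ≡ 0  ⇒  (a,b)_2 = +1.
v=3: a=3^0·(≡1), b=3^-2·(≡2) mod 3; (1|3)=+1, (2|3)=-1; (−1)^{0·-2·1}·(+1)^-2·(-1)^0 = +1.
v=7: a=7^-1·(≡5), b=7^2·(≡1) mod 7; (5|7)=-1, (1|7)=+1; (−1)^{-1·2·3}·(-1)^2·(+1)^-1 = +1.
v=11: a=11^-1·(≡2), b=11^-2·(≡3) mod 11; (2|11)=-1, (3|11)=+1; (−1)^{-1·-2·5}·(-1)^-2·(+1)^-1 = +1.
v=13: a=13^-2·(≡2), b=13^-4·(≡10) mod 13; (2|13)=-1, (10|13)=+1; (−1)^{-2·-4·6}·(-1)^-4·(+1)^-2 = +1.
v=23: a=23^2·(≡21), b=23^3·(≡13) mod 23; (21|23)=-1, (13|23)=+1; (−1)^{2·3·11}·(-1)^3·(+1)^2 = -1.
Ram(385, 23) = {5, 23}; no ℚ_5-point on the conic.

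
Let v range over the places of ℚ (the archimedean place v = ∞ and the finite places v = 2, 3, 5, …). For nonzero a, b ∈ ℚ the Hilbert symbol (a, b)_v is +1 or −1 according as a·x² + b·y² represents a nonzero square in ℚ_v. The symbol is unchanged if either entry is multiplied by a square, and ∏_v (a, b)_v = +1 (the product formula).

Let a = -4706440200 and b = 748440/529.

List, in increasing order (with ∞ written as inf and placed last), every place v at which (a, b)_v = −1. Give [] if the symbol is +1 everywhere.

(a, b) ≡ (-2, 2310) mod (ℚ^×)²; places V = {2, 3, 5, 7, 11, 23, ∞}.
(a,b)_∞: sgn(-2)=−, sgn(2310)=+, so +1.
(a,b)_7: α=4, u≡3; β=1, v≡4 (mod 7); (3|7)=-1, (4|7)=+1; sign (−1)^0·-1^1·+1^4 = -1.
(a,b)_2: α=3, β=3; u≡7, v≡3 (mod 8); ε(u)ε(v)=1·1, αω(v)=3·1, βω(u)=3·0; sum ≡ 0  ⇒  +1.
(a,b)_3: α=4, u≡1; β=5, v≡2 (mod 3); (1|3)=+1, (2|3)=-1; sign (−1)^0·+1^5·-1^4 = +1.
(a,b)_5: α=2, u≡2; β=1, v≡2 (mod 5); (2|5)=-1, (2|5)=-1; sign (−1)^0·-1^1·-1^2 = -1.
(a,b)_11: α=2, u≡9; β=1, v≡5 (mod 11); (9|11)=+1, (5|11)=+1; sign (−1)^0·+1^1·+1^2 = +1.
(a,b)_23: α=0, u≡5; β=-2, v≡20 (mod 23); (5|23)=-1, (20|23)=-1; sign (−1)^0·-1^-2·-1^0 = +1.
|Ram(-2, 2310)| = 2, even; anisotropic at {5, 7}.

[5, 7]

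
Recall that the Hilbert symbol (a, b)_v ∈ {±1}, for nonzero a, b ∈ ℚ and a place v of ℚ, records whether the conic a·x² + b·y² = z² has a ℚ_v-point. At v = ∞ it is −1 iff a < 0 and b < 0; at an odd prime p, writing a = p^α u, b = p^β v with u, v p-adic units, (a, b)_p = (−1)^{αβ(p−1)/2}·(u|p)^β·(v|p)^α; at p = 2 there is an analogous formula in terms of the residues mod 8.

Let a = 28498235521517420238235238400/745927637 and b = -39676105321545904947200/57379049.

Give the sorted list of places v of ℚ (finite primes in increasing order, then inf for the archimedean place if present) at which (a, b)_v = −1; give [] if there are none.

[13, 37]

Mod squares: a ≡ 16112057, b ≡ -835867. Check v ∈ {∞, 2, 3, 5, 7, 13, 19, 23, 29, 37, 41, 43}.
v=5: a=5^2·(≡3), b=5^2·(≡3) mod 5; (3|5)=-1, (3|5)=-1; (−1)^{2·2·2}·(-1)^2·(-1)^2 = +1.
v=3: a=3^2·(≡2), b=3^0·(≡2) mod 3; (2|3)=-1, (2|3)=-1; (−1)^{2·0·1}·(-1)^0·(-1)^2 = +1.
v=23: a=23^2·(≡20), b=23^2·(≡17) mod 23; (20|23)=-1, (17|23)=-1; (−1)^{2·2·11}·(-1)^2·(-1)^2 = +1.
v=7: a=7^-2·(≡6), b=7^-2·(≡3) mod 7; (6|7)=-1, (3|7)=-1; (−1)^{-2·-2·3}·(-1)^-2·(-1)^-2 = +1.
v=41: a=41^-1·(≡5), b=41^-1·(≡21) mod 41; (5|41)=+1, (21|41)=+1; (−1)^{-1·-1·20}·(+1)^-1·(+1)^-1 = +1.
v=∞: 16112057 > 0 and -835867 < 0  ⇒  (a,b)_∞ = +1.
v=13: a=13^-5·(≡11), b=13^-4·(≡6) mod 13; (11|13)=-1, (6|13)=-1; (−1)^{-5·-4·6}·(-1)^-4·(-1)^-5 = -1.
v=29: a=29^4·(≡9), b=29^3·(≡14) mod 29; (9|29)=+1, (14|29)=-1; (−1)^{4·3·14}·(+1)^3·(-1)^4 = +1.
v=37: a=37^1·(≡15), b=37^1·(≡34) mod 37; (15|37)=-1, (34|37)=+1; (−1)^{1·1·18}·(-1)^1·(+1)^1 = -1.
v=43: a=43^3·(≡10), b=43^2·(≡15) mod 43; (10|43)=+1, (15|43)=+1; (−1)^{3·2·21}·(+1)^2·(+1)^3 = +1.
v=19: a=19^3·(≡10), b=19^3·(≡4) mod 19; (10|19)=-1, (4|19)=+1; (−1)^{3·3·9}·(-1)^3·(+1)^3 = +1.
v=2: v_2(a)=24, v_2(b)=18; units ≡ 1, 5 (mod 8); ε·ε+αω+βω = 0·0+24·1+18·0 ≡ 0  ⇒  (a,b)_2 = +1.
|Ram(16112057, -835867)| = 2, even; anisotropic at {13, 37}.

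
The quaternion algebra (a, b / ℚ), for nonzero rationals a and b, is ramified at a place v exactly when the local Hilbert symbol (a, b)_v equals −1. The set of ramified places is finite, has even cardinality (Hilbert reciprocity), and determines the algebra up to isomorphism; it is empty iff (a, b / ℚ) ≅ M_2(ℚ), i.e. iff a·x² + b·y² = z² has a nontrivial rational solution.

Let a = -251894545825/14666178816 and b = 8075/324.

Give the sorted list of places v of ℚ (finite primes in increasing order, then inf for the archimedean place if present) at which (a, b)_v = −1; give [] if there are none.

Mod squares: a ≡ -96577, b ≡ 323. Check v ∈ {∞, 2, 3, 5, 13, 17, 19, 23, 29}.
v=29: a=29^-4·(≡13), b=29^0·(≡20) mod 29; (13|29)=+1, (20|29)=+1; (−1)^{-4·0·14}·(+1)^0·(+1)^-4 = +1.
v=2: v_2(a)=-8, v_2(b)=-2; units ≡ 7, 3 (mod 8); ε·ε+αω+βω = 1·1+-8·1+-2·0 ≡ 1  ⇒  (a,b)_2 = -1.
v=5: a=5^2·(≡2), b=5^2·(≡2) mod 5; (2|5)=-1, (2|5)=-1; (−1)^{2·2·2}·(-1)^2·(-1)^2 = +1.
v=19: a=19^3·(≡16), b=19^1·(≡7) mod 19; (16|19)=+1, (7|19)=+1; (−1)^{3·1·9}·(+1)^1·(+1)^3 = -1.
v=23: a=23^1·(≡17), b=23^0·(≡1) mod 23; (17|23)=-1, (1|23)=+1; (−1)^{1·0·11}·(-1)^0·(+1)^1 = +1.
v=17: a=17^3·(≡11), b=17^1·(≡16) mod 17; (11|17)=-1, (16|17)=+1; (−1)^{3·1·8}·(-1)^1·(+1)^3 = -1.
v=∞: -96577 < 0 and 323 > 0  ⇒  (a,b)_∞ = +1.
v=13: a=13^1·(≡8), b=13^0·(≡11) mod 13; (8|13)=-1, (11|13)=-1; (−1)^{1·0·6}·(-1)^0·(-1)^1 = -1.
v=3: a=3^-4·(≡2), b=3^-4·(≡2) mod 3; (2|3)=-1, (2|3)=-1; (−1)^{-4·-4·1}·(-1)^-4·(-1)^-4 = +1.
(-96577, 323 / ℚ) ramifies at {2, 13, 17, 19}: a division algebra.

[2, 13, 17, 19]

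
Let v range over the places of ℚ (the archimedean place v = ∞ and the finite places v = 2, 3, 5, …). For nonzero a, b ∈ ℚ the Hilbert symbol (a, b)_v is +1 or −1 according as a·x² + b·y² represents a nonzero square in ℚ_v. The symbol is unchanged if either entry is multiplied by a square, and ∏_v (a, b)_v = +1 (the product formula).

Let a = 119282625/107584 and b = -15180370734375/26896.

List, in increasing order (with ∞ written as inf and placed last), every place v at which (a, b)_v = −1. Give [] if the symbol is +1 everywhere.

(a, b) ≡ (6545, -7) mod (ℚ^×)²; places V = {2, 3, 5, 7, 11, 17, 41, ∞}.
(a,b)_7: α=1, u≡2; β=3, v≡6 (mod 7); (2|7)=+1, (6|7)=-1; sign (−1)^1·+1^3·-1^1 = +1.
(a,b)_5: α=3, u≡4; β=6, v≡3 (mod 5); (4|5)=+1, (3|5)=-1; sign (−1)^0·+1^6·-1^3 = -1.
(a,b)_∞: sgn(6545)=+, sgn(-7)=−, so +1.
(a,b)_17: α=1, u≡12; β=2, v≡7 (mod 17); (12|17)=-1, (7|17)=-1; sign (−1)^0·-1^2·-1^1 = -1.
(a,b)_11: α=1, u≡5; β=2, v≡1 (mod 11); (5|11)=+1, (1|11)=+1; sign (−1)^0·+1^2·+1^1 = +1.
(a,b)_2: α=-6, β=-4; u≡1, v≡1 (mod 8); ε(u)ε(v)=0·0, αω(v)=-6·0, βω(u)=-4·0; sum ≡ 0  ⇒  +1.
(a,b)_41: α=-2, u≡38; β=-2, v≡26 (mod 41); (38|41)=-1, (26|41)=-1; sign (−1)^0·-1^-2·-1^-2 = +1.
(a,b)_3: α=6, u≡2; β=4, v≡2 (mod 3); (2|3)=-1, (2|3)=-1; sign (−1)^0·-1^4·-1^6 = +1.
|Ram(6545, -7)| = 2, even; anisotropic at {5, 17}.

[5, 17]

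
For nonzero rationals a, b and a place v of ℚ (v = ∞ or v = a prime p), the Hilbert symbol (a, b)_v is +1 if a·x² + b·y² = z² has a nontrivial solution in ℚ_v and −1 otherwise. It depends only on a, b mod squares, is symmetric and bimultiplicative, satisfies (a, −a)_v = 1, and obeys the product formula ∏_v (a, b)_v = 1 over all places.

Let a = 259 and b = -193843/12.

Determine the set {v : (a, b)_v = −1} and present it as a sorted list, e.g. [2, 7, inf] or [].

[2, 7, 31, 37]

Mod squares: a ≡ 259, b ≡ -3441. Check v ∈ {∞, 2, 3, 7, 13, 31, 37}.
v=37: a=37^1·(≡7), b=37^1·(≡29) mod 37; (7|37)=+1, (29|37)=-1; (−1)^{1·1·18}·(+1)^1·(-1)^1 = -1.
v=2: v_2(a)=0, v_2(b)=-2; units ≡ 3, 7 (mod 8); ε·ε+αω+βω = 1·1+0·0+-2·1 ≡ 1  ⇒  (a,b)_2 = -1.
v=∞: 259 > 0 and -3441 < 0  ⇒  (a,b)_∞ = +1.
v=3: a=3^0·(≡1), b=3^-1·(≡2) mod 3; (1|3)=+1, (2|3)=-1; (−1)^{0·-1·1}·(+1)^-1·(-1)^0 = +1.
v=7: a=7^1·(≡2), b=7^0·(≡3) mod 7; (2|7)=+1, (3|7)=-1; (−1)^{1·0·3}·(+1)^0·(-1)^1 = -1.
v=31: a=31^0·(≡11), b=31^1·(≡24) mod 31; (11|31)=-1, (24|31)=-1; (−1)^{0·1·15}·(-1)^1·(-1)^0 = -1.
v=13: a=13^0·(≡12), b=13^2·(≡3) mod 13; (12|13)=+1, (3|13)=+1; (−1)^{0·2·6}·(+1)^2·(+1)^0 = +1.
(259, -3441 / ℚ) ramifies at {2, 7, 31, 37}: a division algebra.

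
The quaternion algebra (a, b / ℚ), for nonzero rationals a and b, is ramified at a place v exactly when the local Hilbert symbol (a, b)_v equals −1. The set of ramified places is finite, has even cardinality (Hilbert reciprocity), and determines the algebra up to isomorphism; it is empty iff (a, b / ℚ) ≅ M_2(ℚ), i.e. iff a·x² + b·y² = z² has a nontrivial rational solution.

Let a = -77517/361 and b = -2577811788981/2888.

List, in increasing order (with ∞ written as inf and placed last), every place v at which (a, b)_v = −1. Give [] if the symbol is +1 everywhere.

[3, 13, 29, inf]

(a, b) ≡ (-957, -858) mod (ℚ^×)²; places V = {2, 3, 11, 13, 19, 29, ∞}.
(a,b)_11: α=1, u≡9; β=3, v≡6 (mod 11); (9|11)=+1, (6|11)=-1; sign (−1)^1·+1^3·-1^1 = +1.
(a,b)_19: α=-2, u≡3; β=-2, v≡9 (mod 19); (3|19)=-1, (9|19)=+1; sign (−1)^0·-1^-2·+1^-2 = +1.
(a,b)_2: α=0, β=-3; u≡3, v≡3 (mod 8); ε(u)ε(v)=1·1, αω(v)=0·1, βω(u)=-3·1; sum ≡ 0  ⇒  +1.
(a,b)_13: α=0, u≡8; β=1, v≡12 (mod 13); (8|13)=-1, (12|13)=+1; sign (−1)^0·-1^1·+1^0 = -1.
(a,b)_∞: sgn(-957)=−, sgn(-858)=−, so -1.
(a,b)_29: α=1, u≡13; β=2, v≡2 (mod 29); (13|29)=+1, (2|29)=-1; sign (−1)^0·+1^2·-1^1 = -1.
(a,b)_3: α=5, u≡2; β=11, v≡2 (mod 3); (2|3)=-1, (2|3)=-1; sign (−1)^1·-1^11·-1^5 = -1.
(-957, -858 / ℚ) ramifies at {3, 13, 29, ∞}: a division algebra.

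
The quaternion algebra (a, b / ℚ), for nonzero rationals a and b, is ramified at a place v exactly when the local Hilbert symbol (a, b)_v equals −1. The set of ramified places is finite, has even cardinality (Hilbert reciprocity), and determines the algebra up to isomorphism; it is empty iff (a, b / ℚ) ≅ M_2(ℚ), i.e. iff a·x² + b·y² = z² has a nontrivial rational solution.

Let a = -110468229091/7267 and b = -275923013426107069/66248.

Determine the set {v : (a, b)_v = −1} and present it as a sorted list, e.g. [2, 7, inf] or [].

[2, 11, 29, 37, 47, inf]

Mod squares: a ≡ -40850473, b ≡ -45488762. Check v ∈ {∞, 2, 7, 11, 13, 17, 19, 29, 31, 37, 41, 43, 47}.
v=43: a=43^-1·(≡36), b=43^0·(≡35) mod 43; (36|43)=+1, (35|43)=+1; (−1)^{-1·0·21}·(+1)^0·(+1)^-1 = +1.
v=13: a=13^-2·(≡10), b=13^-2·(≡2) mod 13; (10|13)=+1, (2|13)=-1; (−1)^{-2·-2·6}·(+1)^-2·(-1)^-2 = +1.
v=∞: -40850473 < 0 and -45488762 < 0  ⇒  (a,b)_∞ = -1.
v=2: v_2(a)=0, v_2(b)=-3; units ≡ 7, 3 (mod 8); ε·ε+αω+βω = 1·1+0·1+-3·0 ≡ 1  ⇒  (a,b)_2 = -1.
v=31: a=31^2·(≡18), b=31^2·(≡25) mod 31; (18|31)=+1, (25|31)=+1; (−1)^{2·2·15}·(+1)^2·(+1)^2 = +1.
v=7: a=7^0·(≡4), b=7^-2·(≡6) mod 7; (4|7)=+1, (6|7)=-1; (−1)^{0·-2·3}·(+1)^-2·(-1)^0 = +1.
v=19: a=19^0·(≡3), b=19^2·(≡18) mod 19; (3|19)=-1, (18|19)=-1; (−1)^{0·2·9}·(-1)^2·(-1)^0 = +1.
v=29: a=29^1·(≡1), b=29^1·(≡11) mod 29; (1|29)=+1, (11|29)=-1; (−1)^{1·1·14}·(+1)^1·(-1)^1 = -1.
v=37: a=37^0·(≡24), b=37^1·(≡10) mod 37; (24|37)=-1, (10|37)=+1; (−1)^{0·1·18}·(-1)^1·(+1)^0 = -1.
v=11: a=11^2·(≡7), b=11^3·(≡4) mod 11; (7|11)=-1, (4|11)=+1; (−1)^{2·3·5}·(-1)^3·(+1)^2 = -1.
v=17: a=17^1·(≡8), b=17^2·(≡1) mod 17; (8|17)=+1, (1|17)=+1; (−1)^{1·2·8}·(+1)^2·(+1)^1 = +1.
v=41: a=41^1·(≡38), b=41^1·(≡13) mod 41; (38|41)=-1, (13|41)=-1; (−1)^{1·1·20}·(-1)^1·(-1)^1 = +1.
v=47: a=47^1·(≡24), b=47^1·(≡7) mod 47; (24|47)=+1, (7|47)=+1; (−1)^{1·1·23}·(+1)^1·(+1)^1 = -1.
|Ram(-40850473, -45488762)| = 6, even; anisotropic at {2, 11, 29, 37, 47, ∞}.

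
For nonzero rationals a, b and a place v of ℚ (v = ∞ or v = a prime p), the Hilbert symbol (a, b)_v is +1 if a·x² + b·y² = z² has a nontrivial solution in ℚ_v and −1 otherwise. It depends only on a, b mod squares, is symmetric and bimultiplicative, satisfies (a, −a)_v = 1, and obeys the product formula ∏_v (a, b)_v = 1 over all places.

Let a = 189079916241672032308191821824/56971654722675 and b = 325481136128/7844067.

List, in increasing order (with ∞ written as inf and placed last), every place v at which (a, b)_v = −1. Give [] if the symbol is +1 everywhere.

[17, 19]

Mod squares: a ≡ 22287, b ≡ 969. Check v ∈ {∞, 2, 3, 5, 7, 11, 17, 19, 23, 31}.
v=17: a=17^3·(≡9), b=17^1·(≡7) mod 17; (9|17)=+1, (7|17)=-1; (−1)^{3·1·8}·(+1)^1·(-1)^3 = -1.
v=5: a=5^-2·(≡2), b=5^0·(≡4) mod 5; (2|5)=-1, (4|5)=+1; (−1)^{-2·0·2}·(-1)^0·(+1)^-2 = +1.
v=2: v_2(a)=38, v_2(b)=20; units ≡ 7, 1 (mod 8); ε·ε+αω+βω = 1·0+38·0+20·0 ≡ 0  ⇒  (a,b)_2 = +1.
v=11: a=11^-4·(≡4), b=11^-2·(≡4) mod 11; (4|11)=+1, (4|11)=+1; (−1)^{-4·-2·5}·(+1)^-2·(+1)^-4 = +1.
v=23: a=23^1·(≡8), b=23^0·(≡12) mod 23; (8|23)=+1, (12|23)=+1; (−1)^{1·0·11}·(+1)^0·(+1)^1 = +1.
v=19: a=19^3·(≡15), b=19^1·(≡18) mod 19; (15|19)=-1, (18|19)=-1; (−1)^{3·1·9}·(-1)^1·(-1)^3 = -1.
v=∞: 22287 > 0 and 969 > 0  ⇒  (a,b)_∞ = +1.
v=7: a=7^-8·(≡3), b=7^-4·(≡3) mod 7; (3|7)=-1, (3|7)=-1; (−1)^{-8·-4·3}·(-1)^-4·(-1)^-8 = +1.
v=3: a=3^-3·(≡1), b=3^-3·(≡2) mod 3; (1|3)=+1, (2|3)=-1; (−1)^{-3·-3·1}·(+1)^-3·(-1)^-3 = +1.
v=31: a=31^6·(≡24), b=31^2·(≡1) mod 31; (24|31)=-1, (1|31)=+1; (−1)^{6·2·15}·(-1)^2·(+1)^6 = +1.
(22287, 969 / ℚ) ramifies at {17, 19}: a division algebra.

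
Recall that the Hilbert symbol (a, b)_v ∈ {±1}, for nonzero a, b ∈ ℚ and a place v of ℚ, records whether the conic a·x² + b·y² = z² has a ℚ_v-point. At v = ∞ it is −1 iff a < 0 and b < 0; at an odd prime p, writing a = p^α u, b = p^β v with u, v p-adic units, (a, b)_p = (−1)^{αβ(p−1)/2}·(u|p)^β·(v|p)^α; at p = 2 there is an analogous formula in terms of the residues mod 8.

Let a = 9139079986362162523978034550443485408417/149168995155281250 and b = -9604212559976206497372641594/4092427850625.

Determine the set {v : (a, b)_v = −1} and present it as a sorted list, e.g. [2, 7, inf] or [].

[2, 17, 31, 43]

(a, b) ≡ (24156626, -171626) mod (ℚ^×)²; places V = {2, 3, 5, 7, 11, 13, 17, 23, 31, 37, 41, 43, ∞}.
(a,b)_13: α=1, u≡2; β=1, v≡11 (mod 13); (2|13)=-1, (11|13)=-1; sign (−1)^0·-1^1·-1^1 = +1.
(a,b)_31: α=9, u≡29; β=4, v≡6 (mod 31); (29|31)=-1, (6|31)=-1; sign (−1)^0·-1^4·-1^9 = -1.
(a,b)_17: α=3, u≡15; β=2, v≡14 (mod 17); (15|17)=+1, (14|17)=-1; sign (−1)^0·+1^2·-1^3 = -1.
(a,b)_3: α=-20, u≡2; β=-14, v≡1 (mod 3); (2|3)=-1, (1|3)=+1; sign (−1)^0·-1^-14·+1^-20 = +1.
(a,b)_43: α=3, u≡32; β=2, v≡33 (mod 43); (32|43)=-1, (33|43)=-1; sign (−1)^0·-1^2·-1^3 = -1.
(a,b)_41: α=1, u≡39; β=1, v≡23 (mod 41); (39|41)=+1, (23|41)=+1; sign (−1)^0·+1^1·+1^1 = +1.
(a,b)_∞: sgn(24156626)=+, sgn(-171626)=−, so +1.
(a,b)_5: α=-6, u≡4; β=-4, v≡1 (mod 5); (4|5)=+1, (1|5)=+1; sign (−1)^0·+1^-4·+1^-6 = +1.
(a,b)_2: α=-1, β=1; u≡1, v≡3 (mod 8); ε(u)ε(v)=0·1, αω(v)=-1·1, βω(u)=1·0; sum ≡ 1  ⇒  -1.
(a,b)_11: α=12, u≡2; β=8, v≡7 (mod 11); (2|11)=-1, (7|11)=-1; sign (−1)^0·-1^8·-1^12 = +1.
(a,b)_23: α=2, u≡16; β=3, v≡6 (mod 23); (16|23)=+1, (6|23)=+1; sign (−1)^0·+1^3·+1^2 = +1.
(a,b)_37: α=-2, u≡19; β=-2, v≡14 (mod 37); (19|37)=-1, (14|37)=-1; sign (−1)^0·-1^-2·-1^-2 = +1.
(a,b)_7: α=0, u≡2; β=1, v≡5 (mod 7); (2|7)=+1, (5|7)=-1; sign (−1)^0·+1^1·-1^0 = +1.
Ram(24156626, -171626) = {2, 17, 31, 43}; no ℚ_2-point on the conic.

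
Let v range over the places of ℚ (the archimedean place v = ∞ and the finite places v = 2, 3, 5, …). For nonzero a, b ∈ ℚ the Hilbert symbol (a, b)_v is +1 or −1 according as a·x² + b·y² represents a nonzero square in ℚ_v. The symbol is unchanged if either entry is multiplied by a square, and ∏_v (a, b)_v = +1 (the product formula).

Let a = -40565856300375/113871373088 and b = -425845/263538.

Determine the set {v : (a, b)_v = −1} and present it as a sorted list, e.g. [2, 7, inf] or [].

Mod squares: a ≡ -4830, b ≡ -1610. Check v ∈ {∞, 2, 3, 5, 7, 11, 17, 23, 29}.
v=23: a=23^5·(≡17), b=23^3·(≡20) mod 23; (17|23)=-1, (20|23)=-1; (−1)^{5·3·11}·(-1)^3·(-1)^5 = -1.
v=∞: -4830 < 0 and -1610 < 0  ⇒  (a,b)_∞ = -1.
v=17: a=17^-2·(≡2), b=17^0·(≡14) mod 17; (2|17)=+1, (14|17)=-1; (−1)^{-2·0·8}·(+1)^0·(-1)^-2 = +1.
v=2: v_2(a)=-5, v_2(b)=-1; units ≡ 1, 3 (mod 8); ε·ε+αω+βω = 0·1+-5·1+-1·0 ≡ 1  ⇒  (a,b)_2 = -1.
v=7: a=7^5·(≡3), b=7^1·(≡1) mod 7; (3|7)=-1, (1|7)=+1; (−1)^{5·1·3}·(-1)^1·(+1)^5 = +1.
v=29: a=29^-2·(≡28), b=29^0·(≡11) mod 29; (28|29)=+1, (11|29)=-1; (−1)^{-2·0·14}·(+1)^0·(-1)^-2 = +1.
v=3: a=3^1·(≡1), b=3^-2·(≡1) mod 3; (1|3)=+1, (1|3)=+1; (−1)^{1·-2·1}·(+1)^-2·(+1)^1 = +1.
v=5: a=5^3·(≡4), b=5^1·(≡2) mod 5; (4|5)=+1, (2|5)=-1; (−1)^{3·1·2}·(+1)^1·(-1)^3 = -1.
v=11: a=11^-4·(≡8), b=11^-4·(≡6) mod 11; (8|11)=-1, (6|11)=-1; (−1)^{-4·-4·5}·(-1)^-4·(-1)^-4 = +1.
Ram(-4830, -1610) = {2, 5, 23, ∞}; no ℚ_2-point on the conic.

[2, 5, 23, inf]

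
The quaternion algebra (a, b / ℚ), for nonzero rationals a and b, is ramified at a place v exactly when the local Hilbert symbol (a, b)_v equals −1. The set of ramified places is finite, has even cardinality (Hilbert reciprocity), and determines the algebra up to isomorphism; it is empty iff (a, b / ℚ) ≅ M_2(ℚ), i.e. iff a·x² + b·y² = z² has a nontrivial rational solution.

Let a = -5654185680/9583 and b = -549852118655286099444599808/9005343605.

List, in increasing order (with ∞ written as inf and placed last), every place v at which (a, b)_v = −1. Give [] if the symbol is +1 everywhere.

Mod squares: a ≡ -14637315, b ≡ -20735. Check v ∈ {∞, 2, 3, 5, 7, 11, 13, 19, 23, 29, 31, 37}.
v=11: a=11^1·(≡4), b=11^3·(≡8) mod 11; (4|11)=+1, (8|11)=-1; (−1)^{1·3·5}·(+1)^3·(-1)^1 = +1.
v=7: a=7^-1·(≡1), b=7^2·(≡3) mod 7; (1|7)=+1, (3|7)=-1; (−1)^{-1·2·3}·(+1)^2·(-1)^-1 = -1.
v=13: a=13^2·(≡1), b=13^5·(≡4) mod 13; (1|13)=+1, (4|13)=+1; (−1)^{2·5·6}·(+1)^5·(+1)^2 = +1.
v=23: a=23^1·(≡5), b=23^4·(≡11) mod 23; (5|23)=-1, (11|23)=-1; (−1)^{1·4·11}·(-1)^4·(-1)^1 = -1.
v=3: a=3^1·(≡2), b=3^2·(≡1) mod 3; (2|3)=-1, (1|3)=+1; (−1)^{1·2·1}·(-1)^2·(+1)^1 = +1.
v=∞: -14637315 < 0 and -20735 < 0  ⇒  (a,b)_∞ = -1.
v=2: v_2(a)=4, v_2(b)=10; units ≡ 5, 1 (mod 8); ε·ε+αω+βω = 0·0+4·0+10·1 ≡ 0  ⇒  (a,b)_2 = +1.
v=37: a=37^-2·(≡36), b=37^-4·(≡31) mod 37; (36|37)=+1, (31|37)=-1; (−1)^{-2·-4·18}·(+1)^-4·(-1)^-2 = +1.
v=5: a=5^1·(≡3), b=5^-1·(≡2) mod 5; (3|5)=-1, (2|5)=-1; (−1)^{1·-1·2}·(-1)^-1·(-1)^1 = +1.
v=29: a=29^1·(≡3), b=29^3·(≡3) mod 29; (3|29)=-1, (3|29)=-1; (−1)^{1·3·14}·(-1)^3·(-1)^1 = +1.
v=31: a=31^0·(≡12), b=31^-2·(≡25) mod 31; (12|31)=-1, (25|31)=+1; (−1)^{0·-2·15}·(-1)^-2·(+1)^0 = +1.
v=19: a=19^1·(≡13), b=19^2·(≡13) mod 19; (13|19)=-1, (13|19)=-1; (−1)^{1·2·9}·(-1)^2·(-1)^1 = -1.
Ram(-14637315, -20735) = {7, 19, 23, ∞}; no ℚ_7-point on the conic.

[7, 19, 23, inf]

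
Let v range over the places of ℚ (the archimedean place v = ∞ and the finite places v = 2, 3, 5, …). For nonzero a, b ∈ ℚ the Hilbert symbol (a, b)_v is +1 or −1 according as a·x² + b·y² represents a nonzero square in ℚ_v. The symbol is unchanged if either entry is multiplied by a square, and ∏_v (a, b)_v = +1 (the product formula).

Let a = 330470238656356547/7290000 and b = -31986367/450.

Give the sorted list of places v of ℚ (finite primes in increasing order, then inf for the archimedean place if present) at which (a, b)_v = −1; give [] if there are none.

[2, 19, 43, 47]

(a, b) ≡ (323, -1305566) mod (ℚ^×)²; places V = {2, 3, 5, 7, 17, 19, 43, 47, ∞}.
(a,b)_2: α=-4, β=-1; u≡3, v≡1 (mod 8); ε(u)ε(v)=1·0, αω(v)=-4·0, βω(u)=-1·1; sum ≡ 1  ⇒  -1.
(a,b)_3: α=-6, u≡2; β=-2, v≡1 (mod 3); (2|3)=-1, (1|3)=+1; sign (−1)^0·-1^-2·+1^-6 = +1.
(a,b)_47: α=2, u≡31; β=1, v≡40 (mod 47); (31|47)=-1, (40|47)=-1; sign (−1)^0·-1^1·-1^2 = -1.
(a,b)_17: α=3, u≡1; β=1, v≡16 (mod 17); (1|17)=+1, (16|17)=+1; sign (−1)^0·+1^1·+1^3 = +1.
(a,b)_5: α=-4, u≡3; β=-2, v≡1 (mod 5); (3|5)=-1, (1|5)=+1; sign (−1)^0·-1^-2·+1^-4 = +1.
(a,b)_∞: sgn(323)=+, sgn(-1305566)=−, so +1.
(a,b)_19: α=3, u≡17; β=1, v≡6 (mod 19); (17|19)=+1, (6|19)=+1; sign (−1)^1·+1^1·+1^3 = -1.
(a,b)_7: α=4, u≡1; β=2, v≡1 (mod 7); (1|7)=+1, (1|7)=+1; sign (−1)^0·+1^2·+1^4 = +1.
(a,b)_43: α=2, u≡20; β=1, v≡8 (mod 43); (20|43)=-1, (8|43)=-1; sign (−1)^0·-1^1·-1^2 = -1.
(323, -1305566 / ℚ) ramifies at {2, 19, 43, 47}: a division algebra.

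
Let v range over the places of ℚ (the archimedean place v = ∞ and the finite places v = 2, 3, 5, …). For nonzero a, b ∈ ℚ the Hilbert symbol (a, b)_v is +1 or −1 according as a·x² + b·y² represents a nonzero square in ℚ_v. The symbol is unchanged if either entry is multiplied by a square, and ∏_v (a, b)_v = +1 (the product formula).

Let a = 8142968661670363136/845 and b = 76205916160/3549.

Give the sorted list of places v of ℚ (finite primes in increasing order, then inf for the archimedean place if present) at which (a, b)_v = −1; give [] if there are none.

(a, b) ≡ (55, 210) mod (ℚ^×)²; places V = {2, 3, 5, 7, 11, 13, 31, ∞}.
(a,b)_∞: sgn(55)=+, sgn(210)=+, so +1.
(a,b)_3: α=0, u≡1; β=-1, v≡1 (mod 3); (1|3)=+1, (1|3)=+1; sign (−1)^0·+1^-1·+1^0 = +1.
(a,b)_31: α=2, u≡29; β=2, v≡27 (mod 31); (29|31)=-1, (27|31)=-1; sign (−1)^0·-1^2·-1^2 = +1.
(a,b)_7: α=2, u≡5; β=-1, v≡1 (mod 7); (5|7)=-1, (1|7)=+1; sign (−1)^0·-1^-1·+1^2 = -1.
(a,b)_11: α=5, u≡1; β=2, v≡9 (mod 11); (1|11)=+1, (9|11)=+1; sign (−1)^0·+1^2·+1^5 = +1.
(a,b)_13: α=-2, u≡1; β=-2, v≡11 (mod 13); (1|13)=+1, (11|13)=-1; sign (−1)^0·+1^-2·-1^-2 = +1.
(a,b)_2: α=30, β=17; u≡7, v≡1 (mod 8); ε(u)ε(v)=1·0, αω(v)=30·0, βω(u)=17·0; sum ≡ 0  ⇒  +1.
(a,b)_5: α=-1, u≡4; β=1, v≡3 (mod 5); (4|5)=+1, (3|5)=-1; sign (−1)^0·+1^1·-1^-1 = -1.
|Ram(55, 210)| = 2, even; anisotropic at {5, 7}.

[5, 7]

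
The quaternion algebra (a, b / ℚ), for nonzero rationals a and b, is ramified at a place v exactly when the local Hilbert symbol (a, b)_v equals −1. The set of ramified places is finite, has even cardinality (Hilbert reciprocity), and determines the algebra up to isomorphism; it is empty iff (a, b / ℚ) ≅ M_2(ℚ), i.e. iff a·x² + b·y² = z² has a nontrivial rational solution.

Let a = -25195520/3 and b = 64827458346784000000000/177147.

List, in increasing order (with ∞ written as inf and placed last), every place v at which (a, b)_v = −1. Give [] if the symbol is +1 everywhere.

Mod squares: a ≡ -73815, b ≡ 1254855. Check v ∈ {∞, 2, 3, 5, 7, 17, 19, 37}.
v=19: a=19^1·(≡2), b=19^3·(≡5) mod 19; (2|19)=-1, (5|19)=+1; (−1)^{1·3·9}·(-1)^3·(+1)^1 = +1.
v=2: v_2(a)=10, v_2(b)=14; units ≡ 1, 7 (mod 8); ε·ε+αω+βω = 0·1+10·0+14·0 ≡ 0  ⇒  (a,b)_2 = +1.
v=37: a=37^1·(≡33), b=37^3·(≡19) mod 37; (33|37)=+1, (19|37)=-1; (−1)^{1·3·18}·(+1)^3·(-1)^1 = -1.
v=∞: -73815 < 0 and 1254855 > 0  ⇒  (a,b)_∞ = +1.
v=5: a=5^1·(≡2), b=5^9·(≡4) mod 5; (2|5)=-1, (4|5)=+1; (−1)^{1·9·2}·(-1)^9·(+1)^1 = -1.
v=17: a=17^0·(≡9), b=17^1·(≡13) mod 17; (9|17)=+1, (13|17)=+1; (−1)^{0·1·8}·(+1)^1·(+1)^0 = +1.
v=3: a=3^-1·(≡1), b=3^-11·(≡1) mod 3; (1|3)=+1, (1|3)=+1; (−1)^{-1·-11·1}·(+1)^-11·(+1)^-1 = -1.
v=7: a=7^1·(≡4), b=7^3·(≡1) mod 7; (4|7)=+1, (1|7)=+1; (−1)^{1·3·3}·(+1)^3·(+1)^1 = -1.
(-73815, 1254855 / ℚ) ramifies at {3, 5, 7, 37}: a division algebra.

[3, 5, 7, 37]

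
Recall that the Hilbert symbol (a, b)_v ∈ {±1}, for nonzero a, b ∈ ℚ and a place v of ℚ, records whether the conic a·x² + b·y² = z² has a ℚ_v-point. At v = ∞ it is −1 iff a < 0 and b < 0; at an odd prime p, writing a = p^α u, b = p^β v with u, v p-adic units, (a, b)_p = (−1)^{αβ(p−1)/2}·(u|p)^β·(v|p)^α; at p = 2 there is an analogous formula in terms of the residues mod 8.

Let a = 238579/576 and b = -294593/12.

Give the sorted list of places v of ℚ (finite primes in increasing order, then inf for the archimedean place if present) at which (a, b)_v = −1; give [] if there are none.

(a, b) ≡ (451, -883779) mod (ℚ^×)²; places V = {2, 3, 11, 13, 17, 23, 31, 41, 43, ∞}.
(a,b)_41: α=1, u≡19; β=0, v≡13 (mod 41); (19|41)=-1, (13|41)=-1; sign (−1)^0·-1^0·-1^1 = -1.
(a,b)_∞: sgn(451)=+, sgn(-883779)=−, so +1.
(a,b)_17: α=0, u≡8; β=1, v≡8 (mod 17); (8|17)=+1, (8|17)=+1; sign (−1)^0·+1^1·+1^0 = +1.
(a,b)_23: α=2, u≡14; β=0, v≡5 (mod 23); (14|23)=-1, (5|23)=-1; sign (−1)^0·-1^0·-1^2 = +1.
(a,b)_11: α=1, u≡2; β=0, v≡9 (mod 11); (2|11)=-1, (9|11)=+1; sign (−1)^0·-1^0·+1^1 = +1.
(a,b)_3: α=-2, u≡1; β=-1, v≡1 (mod 3); (1|3)=+1, (1|3)=+1; sign (−1)^0·+1^-1·+1^-2 = +1.
(a,b)_31: α=0, u≡26; β=1, v≡27 (mod 31); (26|31)=-1, (27|31)=-1; sign (−1)^0·-1^1·-1^0 = -1.
(a,b)_43: α=0, u≡11; β=1, v≡6 (mod 43); (11|43)=+1, (6|43)=+1; sign (−1)^0·+1^1·+1^0 = +1.
(a,b)_13: α=0, u≡4; β=1, v≡2 (mod 13); (4|13)=+1, (2|13)=-1; sign (−1)^0·+1^1·-1^0 = +1.
(a,b)_2: α=-6, β=-2; u≡3, v≡5 (mod 8); ε(u)ε(v)=1·0, αω(v)=-6·1, βω(u)=-2·1; sum ≡ 0  ⇒  +1.
(451, -883779 / ℚ) ramifies at {31, 41}: a division algebra.

[31, 41]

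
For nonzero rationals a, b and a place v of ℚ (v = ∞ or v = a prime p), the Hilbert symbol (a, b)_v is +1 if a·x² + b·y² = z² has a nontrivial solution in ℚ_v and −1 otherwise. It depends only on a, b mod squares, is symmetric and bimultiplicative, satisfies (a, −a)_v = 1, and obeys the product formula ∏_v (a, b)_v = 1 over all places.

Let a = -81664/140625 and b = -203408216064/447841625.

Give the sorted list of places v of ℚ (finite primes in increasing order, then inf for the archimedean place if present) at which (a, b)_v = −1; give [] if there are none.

(a, b) ≡ (-319, -1265) mod (ℚ^×)²; places V = {2, 3, 5, 7, 11, 17, 23, 29, ∞}.
(a,b)_11: α=1, u≡1; β=-1, v≡7 (mod 11); (1|11)=+1, (7|11)=-1; sign (−1)^1·+1^-1·-1^1 = +1.
(a,b)_23: α=0, u≡3; β=-1, v≡21 (mod 23); (3|23)=+1, (21|23)=-1; sign (−1)^0·+1^-1·-1^0 = +1.
(a,b)_2: α=8, β=12; u≡1, v≡7 (mod 8); ε(u)ε(v)=0·1, αω(v)=8·0, βω(u)=12·0; sum ≡ 0  ⇒  +1.
(a,b)_29: α=1, u≡21; β=2, v≡18 (mod 29); (21|29)=-1, (18|29)=-1; sign (−1)^0·-1^2·-1^1 = -1.
(a,b)_7: α=0, u≡6; β=-2, v≡2 (mod 7); (6|7)=-1, (2|7)=+1; sign (−1)^0·-1^-2·+1^0 = +1.
(a,b)_∞: sgn(-319)=−, sgn(-1265)=−, so -1.
(a,b)_17: α=0, u≡4; β=-2, v≡14 (mod 17); (4|17)=+1, (14|17)=-1; sign (−1)^0·+1^-2·-1^0 = +1.
(a,b)_3: α=-2, u≡2; β=10, v≡1 (mod 3); (2|3)=-1, (1|3)=+1; sign (−1)^0·-1^10·+1^-2 = +1.
(a,b)_5: α=-6, u≡4; β=-3, v≡2 (mod 5); (4|5)=+1, (2|5)=-1; sign (−1)^0·+1^-3·-1^-6 = +1.
(-319, -1265 / ℚ) ramifies at {29, ∞}: a division algebra.

[29, inf]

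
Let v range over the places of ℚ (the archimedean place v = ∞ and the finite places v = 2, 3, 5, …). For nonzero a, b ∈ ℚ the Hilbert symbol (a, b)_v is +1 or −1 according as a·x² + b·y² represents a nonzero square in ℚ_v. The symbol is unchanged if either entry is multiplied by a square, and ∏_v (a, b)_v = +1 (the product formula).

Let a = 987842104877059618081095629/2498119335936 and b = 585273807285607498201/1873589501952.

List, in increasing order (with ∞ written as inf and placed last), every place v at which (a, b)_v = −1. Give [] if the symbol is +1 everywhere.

[3, 37]

Mod squares: a ≡ 29, b ≡ 1443. Check v ∈ {∞, 2, 3, 7, 11, 13, 29, 37, 43, 47, 59}.
v=47: a=47^2·(≡29), b=47^2·(≡45) mod 47; (29|47)=-1, (45|47)=-1; (−1)^{2·2·23}·(-1)^2·(-1)^2 = +1.
v=59: a=59^2·(≡12), b=59^2·(≡1) mod 59; (12|59)=+1, (1|59)=+1; (−1)^{2·2·29}·(+1)^2·(+1)^2 = +1.
v=2: v_2(a)=-18, v_2(b)=-16; units ≡ 5, 3 (mod 8); ε·ε+αω+βω = 0·1+-18·1+-16·1 ≡ 0  ⇒  (a,b)_2 = +1.
v=11: a=11^4·(≡6), b=11^2·(≡8) mod 11; (6|11)=-1, (8|11)=-1; (−1)^{4·2·5}·(-1)^2·(-1)^4 = +1.
v=29: a=29^5·(≡20), b=29^4·(≡6) mod 29; (20|29)=+1, (6|29)=+1; (−1)^{5·4·14}·(+1)^4·(+1)^5 = +1.
v=37: a=37^2·(≡20), b=37^1·(≡18) mod 37; (20|37)=-1, (18|37)=-1; (−1)^{2·1·18}·(-1)^1·(-1)^2 = -1.
v=13: a=13^2·(≡12), b=13^1·(≡8) mod 13; (12|13)=+1, (8|13)=-1; (−1)^{2·1·6}·(+1)^1·(-1)^2 = +1.
v=∞: 29 > 0 and 1443 > 0  ⇒  (a,b)_∞ = +1.
v=3: a=3^-4·(≡2), b=3^-5·(≡1) mod 3; (2|3)=-1, (1|3)=+1; (−1)^{-4·-5·1}·(-1)^-5·(+1)^-4 = -1.
v=43: a=43^2·(≡2), b=43^2·(≡16) mod 43; (2|43)=-1, (16|43)=+1; (−1)^{2·2·21}·(-1)^2·(+1)^2 = +1.
v=7: a=7^-6·(≡4), b=7^-6·(≡1) mod 7; (4|7)=+1, (1|7)=+1; (−1)^{-6·-6·3}·(+1)^-6·(+1)^-6 = +1.
(29, 1443 / ℚ) ramifies at {3, 37}: a division algebra.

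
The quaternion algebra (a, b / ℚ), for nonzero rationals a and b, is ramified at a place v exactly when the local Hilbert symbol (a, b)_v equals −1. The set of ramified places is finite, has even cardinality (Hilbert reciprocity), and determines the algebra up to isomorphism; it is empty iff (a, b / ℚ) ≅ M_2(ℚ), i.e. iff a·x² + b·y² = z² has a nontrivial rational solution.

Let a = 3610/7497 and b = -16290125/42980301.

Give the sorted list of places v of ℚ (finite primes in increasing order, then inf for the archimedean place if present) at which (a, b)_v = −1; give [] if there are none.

[]

Mod squares: a ≡ 170, b ≡ -1105. Check v ∈ {∞, 2, 3, 5, 7, 13, 17, 19}.
v=7: a=7^-2·(≡2), b=7^-4·(≡1) mod 7; (2|7)=+1, (1|7)=+1; (−1)^{-2·-4·3}·(+1)^-4·(+1)^-2 = +1.
v=17: a=17^-1·(≡11), b=17^-1·(≡7) mod 17; (11|17)=-1, (7|17)=-1; (−1)^{-1·-1·8}·(-1)^-1·(-1)^-1 = +1.
v=3: a=3^-2·(≡2), b=3^-4·(≡2) mod 3; (2|3)=-1, (2|3)=-1; (−1)^{-2·-4·1}·(-1)^-4·(-1)^-2 = +1.
v=19: a=19^2·(≡13), b=19^4·(≡4) mod 19; (13|19)=-1, (4|19)=+1; (−1)^{2·4·9}·(-1)^4·(+1)^2 = +1.
v=5: a=5^1·(≡1), b=5^3·(≡4) mod 5; (1|5)=+1, (4|5)=+1; (−1)^{1·3·2}·(+1)^3·(+1)^1 = +1.
v=∞: 170 > 0 and -1105 < 0  ⇒  (a,b)_∞ = +1.
v=13: a=13^0·(≡1), b=13^-1·(≡8) mod 13; (1|13)=+1, (8|13)=-1; (−1)^{0·-1·6}·(+1)^-1·(-1)^0 = +1.
v=2: v_2(a)=1, v_2(b)=0; units ≡ 5, 7 (mod 8); ε·ε+αω+βω = 0·1+1·0+0·1 ≡ 0  ⇒  (a,b)_2 = +1.
Ram(a, b) = ∅: the form 170·x² + -1105·y² − z² is isotropic over every ℚ_v, so by Hasse–Minkowski it is isotropic over ℚ.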